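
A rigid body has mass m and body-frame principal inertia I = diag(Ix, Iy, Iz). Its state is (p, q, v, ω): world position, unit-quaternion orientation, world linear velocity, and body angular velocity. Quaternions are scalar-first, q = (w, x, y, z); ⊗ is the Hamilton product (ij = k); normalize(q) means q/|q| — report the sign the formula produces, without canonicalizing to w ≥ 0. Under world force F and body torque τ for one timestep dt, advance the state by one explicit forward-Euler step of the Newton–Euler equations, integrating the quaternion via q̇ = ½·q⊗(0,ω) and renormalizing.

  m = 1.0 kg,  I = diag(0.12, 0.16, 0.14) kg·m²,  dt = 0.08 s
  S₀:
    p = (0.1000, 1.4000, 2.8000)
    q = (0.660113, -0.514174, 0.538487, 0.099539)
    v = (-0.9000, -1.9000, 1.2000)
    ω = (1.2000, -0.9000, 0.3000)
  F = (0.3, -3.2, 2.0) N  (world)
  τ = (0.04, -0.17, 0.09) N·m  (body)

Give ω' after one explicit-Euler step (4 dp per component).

precession coupling ω×(Iω) = (0.0054, -0.0072, -0.0432)
α = I⁻¹(τ − ω×Iω) = (0.2883, -1.0175, 0.9514)
ω' = ω + α·dt = (1.2231, -0.9814, 0.3761)

ω' = (1.2231, -0.9814, 0.3761)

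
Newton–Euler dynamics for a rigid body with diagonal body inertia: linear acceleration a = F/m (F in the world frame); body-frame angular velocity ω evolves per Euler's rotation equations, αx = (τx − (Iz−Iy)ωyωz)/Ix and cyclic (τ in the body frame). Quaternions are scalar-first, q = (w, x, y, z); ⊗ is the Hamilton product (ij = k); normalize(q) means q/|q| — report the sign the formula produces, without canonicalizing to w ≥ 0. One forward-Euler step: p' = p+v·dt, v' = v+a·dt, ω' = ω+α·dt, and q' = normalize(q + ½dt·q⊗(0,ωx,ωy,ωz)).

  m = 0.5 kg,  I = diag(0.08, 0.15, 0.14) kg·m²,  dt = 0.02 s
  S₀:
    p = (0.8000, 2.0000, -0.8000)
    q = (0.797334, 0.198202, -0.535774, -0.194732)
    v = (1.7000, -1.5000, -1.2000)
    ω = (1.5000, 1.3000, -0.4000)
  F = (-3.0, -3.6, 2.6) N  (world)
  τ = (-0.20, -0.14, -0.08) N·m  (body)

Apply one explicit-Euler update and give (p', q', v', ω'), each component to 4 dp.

(τ − ω×Iω)/I = (-2.5650, -1.1733, -1.5464)
ω + α·dt = (1.4487, 1.2765, -0.4309)
q⊗(0,ω) = (0.3213104, 1.6634622, 0.8237170, 0.7423900)
updated quaternion q' = (0.8004, 0.2148, -0.5274, -0.1873)
p + v·dt = (0.8340, 1.9700, -0.8240)
v + (F/m)dt = (1.5800, -1.6440, -1.0960)

p' = (0.8340, 1.9700, -0.8240)
q' = (0.8004, 0.2148, -0.5274, -0.1873)
v' = (1.5800, -1.6440, -1.0960)
ω' = (1.4487, 1.2765, -0.4309)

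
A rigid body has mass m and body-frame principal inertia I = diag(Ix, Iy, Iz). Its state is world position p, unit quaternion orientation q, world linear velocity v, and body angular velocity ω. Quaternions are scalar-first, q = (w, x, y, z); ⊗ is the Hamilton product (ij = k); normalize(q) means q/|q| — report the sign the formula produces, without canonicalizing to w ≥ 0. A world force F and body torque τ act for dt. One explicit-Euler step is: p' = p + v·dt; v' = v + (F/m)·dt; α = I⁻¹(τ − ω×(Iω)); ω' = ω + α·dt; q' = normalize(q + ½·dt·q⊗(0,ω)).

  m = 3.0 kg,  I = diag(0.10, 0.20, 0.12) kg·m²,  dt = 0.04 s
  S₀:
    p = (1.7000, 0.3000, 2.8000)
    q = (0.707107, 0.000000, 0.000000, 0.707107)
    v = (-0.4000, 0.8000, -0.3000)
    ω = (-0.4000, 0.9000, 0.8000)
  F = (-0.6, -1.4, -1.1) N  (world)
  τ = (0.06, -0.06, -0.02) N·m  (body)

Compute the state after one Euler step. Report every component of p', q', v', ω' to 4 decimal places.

p' = (1.6840, 0.3320, 2.7880)
q' = (0.6956, -0.0184, 0.0071, 0.7182)
v' = (-0.4080, 0.7813, -0.3147)
ω' = (-0.3530, 0.8867, 0.8053)

gyro term ω×Iω = (-0.0576, 0.0064, -0.0360)
angular accel α = (1.1760, -0.3320, 0.1333)
ω + α·dt = (-0.3530, 0.8867, 0.8053)
Hamilton product q⊗(0,ω) = (-0.5656856, -0.9192391, 0.3535535, 0.5656856)
q + ½dt·q⊗(0,ω), renormalized = (0.6956, -0.0184, 0.0071, 0.7182)
p + v·dt = (1.6840, 0.3320, 2.7880)
v' = v + a·dt = (-0.4080, 0.7813, -0.3147)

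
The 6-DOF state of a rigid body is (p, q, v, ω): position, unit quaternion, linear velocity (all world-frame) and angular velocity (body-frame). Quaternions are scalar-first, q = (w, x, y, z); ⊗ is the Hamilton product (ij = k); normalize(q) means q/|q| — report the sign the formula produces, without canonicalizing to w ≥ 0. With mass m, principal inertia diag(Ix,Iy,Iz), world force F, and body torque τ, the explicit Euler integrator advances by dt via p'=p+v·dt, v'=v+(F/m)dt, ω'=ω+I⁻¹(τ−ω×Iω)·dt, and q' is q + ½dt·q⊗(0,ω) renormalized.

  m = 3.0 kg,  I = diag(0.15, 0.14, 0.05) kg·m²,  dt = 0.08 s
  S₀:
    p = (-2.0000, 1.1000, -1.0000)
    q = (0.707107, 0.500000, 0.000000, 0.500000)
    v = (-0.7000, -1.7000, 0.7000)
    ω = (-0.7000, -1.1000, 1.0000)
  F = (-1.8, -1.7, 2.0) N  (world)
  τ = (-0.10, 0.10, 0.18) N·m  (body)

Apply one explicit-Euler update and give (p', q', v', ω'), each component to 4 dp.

new position p' = (-2.0560, 0.9640, -0.9440)
v + (F/m)dt = (-0.7480, -1.7453, 0.7533)
ω×(Iω) gyroscopic = (0.0990, -0.0700, -0.0077)
(τ − ω×Iω)/I = (-1.3267, 1.2143, 3.7540)
new body rate ω' = (-0.8061, -1.0029, 1.3003)
q⊗(0,ω) = (-0.1500000, 0.0550251, -1.6278177, 0.1571070)
q + ½dt·q⊗(0,ω), renormalized = (0.6996, 0.5011, -0.0650, 0.5052)

p' = (-2.0560, 0.9640, -0.9440)
q' = (0.6996, 0.5011, -0.0650, 0.5052)
v' = (-0.7480, -1.7453, 0.7533)
ω' = (-0.8061, -1.0029, 1.3003)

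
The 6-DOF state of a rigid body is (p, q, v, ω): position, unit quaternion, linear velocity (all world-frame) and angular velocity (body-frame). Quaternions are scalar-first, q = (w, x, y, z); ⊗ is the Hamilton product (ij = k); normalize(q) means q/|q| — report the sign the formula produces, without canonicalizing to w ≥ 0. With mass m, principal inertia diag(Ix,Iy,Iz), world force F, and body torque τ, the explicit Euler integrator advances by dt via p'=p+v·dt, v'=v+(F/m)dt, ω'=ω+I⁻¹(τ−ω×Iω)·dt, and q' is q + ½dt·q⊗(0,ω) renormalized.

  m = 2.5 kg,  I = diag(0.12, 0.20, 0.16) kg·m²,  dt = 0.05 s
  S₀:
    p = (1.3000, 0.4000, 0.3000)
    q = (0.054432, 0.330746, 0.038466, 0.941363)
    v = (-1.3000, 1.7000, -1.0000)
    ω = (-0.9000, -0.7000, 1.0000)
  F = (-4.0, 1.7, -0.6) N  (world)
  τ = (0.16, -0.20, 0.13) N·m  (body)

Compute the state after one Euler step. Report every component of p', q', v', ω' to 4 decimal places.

ω×(Iω) gyroscopic = (0.0280, 0.0360, 0.0504)
angular accel α = (1.1000, -1.1800, 0.4975)
ω' = ω + α·dt = (-0.8450, -0.7590, 1.0249)
Hamilton product q⊗(0,ω) = (-0.6167654, 0.6484313, -1.2160751, -0.1424708)
q' = normalize(q + ½dt·q⊗(0,ω)) = (0.0390, 0.3467, 0.0081, 0.9371)
a = (-1.6000, 0.6800, -0.2400)
p + v·dt = (1.2350, 0.4850, 0.2500)
new velocity v' = (-1.3800, 1.7340, -1.0120)

p' = (1.2350, 0.4850, 0.2500)
q' = (0.0390, 0.3467, 0.0081, 0.9371)
v' = (-1.3800, 1.7340, -1.0120)
ω' = (-0.8450, -0.7590, 1.0249)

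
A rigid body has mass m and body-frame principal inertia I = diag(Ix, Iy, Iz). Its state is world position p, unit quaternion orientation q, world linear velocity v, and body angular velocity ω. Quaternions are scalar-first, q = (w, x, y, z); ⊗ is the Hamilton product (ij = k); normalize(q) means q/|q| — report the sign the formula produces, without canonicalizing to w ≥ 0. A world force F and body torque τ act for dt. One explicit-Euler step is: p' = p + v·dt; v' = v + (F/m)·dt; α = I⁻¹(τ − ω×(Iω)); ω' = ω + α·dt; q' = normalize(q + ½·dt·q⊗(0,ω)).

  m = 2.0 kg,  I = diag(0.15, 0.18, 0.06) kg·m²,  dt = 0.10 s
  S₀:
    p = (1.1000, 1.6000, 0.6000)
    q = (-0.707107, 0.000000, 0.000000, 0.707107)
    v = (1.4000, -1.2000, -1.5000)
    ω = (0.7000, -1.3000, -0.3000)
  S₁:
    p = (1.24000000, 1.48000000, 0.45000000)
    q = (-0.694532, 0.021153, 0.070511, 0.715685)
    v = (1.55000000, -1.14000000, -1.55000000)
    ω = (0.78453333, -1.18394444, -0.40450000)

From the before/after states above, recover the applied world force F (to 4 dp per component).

velocity change Δv = (0.15000000, 0.06000000, -0.05000000)
F = m·Δv/dt = (3.0000, 1.2000, -1.0000)

F = (3.0000, 1.2000, -1.0000)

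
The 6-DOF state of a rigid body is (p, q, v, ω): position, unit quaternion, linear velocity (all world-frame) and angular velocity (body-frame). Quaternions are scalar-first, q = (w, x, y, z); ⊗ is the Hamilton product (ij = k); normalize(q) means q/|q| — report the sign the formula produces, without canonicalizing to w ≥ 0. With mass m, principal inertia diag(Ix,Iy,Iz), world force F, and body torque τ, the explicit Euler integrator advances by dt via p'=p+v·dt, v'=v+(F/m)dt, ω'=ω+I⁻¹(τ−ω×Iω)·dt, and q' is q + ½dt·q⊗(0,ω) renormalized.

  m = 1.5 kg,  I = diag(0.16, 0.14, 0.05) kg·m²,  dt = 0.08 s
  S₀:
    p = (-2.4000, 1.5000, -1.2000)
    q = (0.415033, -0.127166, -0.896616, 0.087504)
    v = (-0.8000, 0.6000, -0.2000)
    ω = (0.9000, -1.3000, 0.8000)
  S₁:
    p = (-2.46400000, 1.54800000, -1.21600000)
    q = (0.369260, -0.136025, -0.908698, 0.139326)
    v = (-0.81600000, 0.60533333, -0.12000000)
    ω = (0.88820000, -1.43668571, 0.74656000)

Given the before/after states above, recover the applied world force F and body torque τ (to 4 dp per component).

ω₁ − ω₀ = (-0.01180000, -0.13668571, -0.05344000)
gyro term ω₀×Iω₀ = (0.0936, 0.0792, 0.0234)
I·α + gyro = (0.0700, -0.1600, -0.0100)
velocity change Δv = (-0.01600000, 0.00533333, 0.08000000)
m·(v₁−v₀)/dt = (-0.3000, 0.1000, 1.5000)

F = (-0.3000, 0.1000, 1.5000)
τ = (0.0700, -0.1600, -0.0100)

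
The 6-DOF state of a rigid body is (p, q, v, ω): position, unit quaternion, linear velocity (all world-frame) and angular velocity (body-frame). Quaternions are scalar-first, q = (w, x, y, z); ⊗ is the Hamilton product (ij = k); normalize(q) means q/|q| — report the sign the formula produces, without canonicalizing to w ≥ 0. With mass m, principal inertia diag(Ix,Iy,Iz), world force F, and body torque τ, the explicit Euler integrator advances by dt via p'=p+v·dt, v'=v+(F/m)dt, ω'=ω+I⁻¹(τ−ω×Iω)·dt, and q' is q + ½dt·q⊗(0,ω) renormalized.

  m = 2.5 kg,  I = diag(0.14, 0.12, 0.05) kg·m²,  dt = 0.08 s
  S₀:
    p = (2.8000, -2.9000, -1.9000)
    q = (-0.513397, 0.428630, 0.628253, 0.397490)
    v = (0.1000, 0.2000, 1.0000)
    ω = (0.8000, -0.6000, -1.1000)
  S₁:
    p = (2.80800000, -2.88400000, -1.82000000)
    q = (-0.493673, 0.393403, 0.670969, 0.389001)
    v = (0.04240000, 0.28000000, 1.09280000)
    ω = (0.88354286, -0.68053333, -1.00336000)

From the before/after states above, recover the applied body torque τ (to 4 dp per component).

rate change Δω = (0.08354286, -0.08053333, 0.09664000)
I·α + gyro = (0.1000, -0.2000, 0.0700)

τ = (0.1000, -0.2000, 0.0700)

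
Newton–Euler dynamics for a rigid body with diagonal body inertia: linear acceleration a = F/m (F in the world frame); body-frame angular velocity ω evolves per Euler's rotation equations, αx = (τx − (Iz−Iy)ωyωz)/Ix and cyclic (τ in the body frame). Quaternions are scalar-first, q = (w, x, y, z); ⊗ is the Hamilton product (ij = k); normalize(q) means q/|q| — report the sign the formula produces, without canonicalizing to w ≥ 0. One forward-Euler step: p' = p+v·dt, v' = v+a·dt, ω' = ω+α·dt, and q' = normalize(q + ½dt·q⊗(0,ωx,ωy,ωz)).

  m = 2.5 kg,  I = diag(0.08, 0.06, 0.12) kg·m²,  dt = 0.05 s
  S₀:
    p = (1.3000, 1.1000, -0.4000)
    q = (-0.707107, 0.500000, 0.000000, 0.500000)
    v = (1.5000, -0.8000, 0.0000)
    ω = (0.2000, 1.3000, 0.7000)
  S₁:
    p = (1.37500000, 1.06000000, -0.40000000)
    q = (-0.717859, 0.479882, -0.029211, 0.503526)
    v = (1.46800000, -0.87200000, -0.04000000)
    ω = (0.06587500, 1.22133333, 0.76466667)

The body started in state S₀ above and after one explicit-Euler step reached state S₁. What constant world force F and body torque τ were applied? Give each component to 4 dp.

F = (-1.6000, -3.6000, -2.0000)
τ = (-0.1600, -0.1000, 0.1500)

rate change Δω = (-0.13412500, -0.07866667, 0.06466667)
I·α + gyro = (-0.1600, -0.1000, 0.1500)
v₁ − v₀ = (-0.03200000, -0.07200000, -0.04000000)
applied force F = (-1.6000, -3.6000, -2.0000)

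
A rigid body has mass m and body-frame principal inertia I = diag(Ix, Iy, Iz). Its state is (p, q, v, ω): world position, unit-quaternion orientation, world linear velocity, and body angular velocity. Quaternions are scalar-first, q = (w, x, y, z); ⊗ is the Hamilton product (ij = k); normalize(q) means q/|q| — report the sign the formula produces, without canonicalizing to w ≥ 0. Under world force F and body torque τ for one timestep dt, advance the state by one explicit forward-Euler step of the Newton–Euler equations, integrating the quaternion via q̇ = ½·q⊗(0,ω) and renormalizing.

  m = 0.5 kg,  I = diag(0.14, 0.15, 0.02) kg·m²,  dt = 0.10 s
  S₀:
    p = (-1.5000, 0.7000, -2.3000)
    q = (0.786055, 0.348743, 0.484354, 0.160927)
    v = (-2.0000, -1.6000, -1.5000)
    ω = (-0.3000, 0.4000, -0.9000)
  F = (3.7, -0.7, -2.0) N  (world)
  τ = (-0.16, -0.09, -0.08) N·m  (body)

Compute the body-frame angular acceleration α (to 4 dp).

α = (-1.4771, -0.8160, -3.9400)

ω×(Iω) gyroscopic = (0.0468, 0.0324, -0.0012)
α = I⁻¹(τ − ω×Iω) = (-1.4771, -0.8160, -3.9400)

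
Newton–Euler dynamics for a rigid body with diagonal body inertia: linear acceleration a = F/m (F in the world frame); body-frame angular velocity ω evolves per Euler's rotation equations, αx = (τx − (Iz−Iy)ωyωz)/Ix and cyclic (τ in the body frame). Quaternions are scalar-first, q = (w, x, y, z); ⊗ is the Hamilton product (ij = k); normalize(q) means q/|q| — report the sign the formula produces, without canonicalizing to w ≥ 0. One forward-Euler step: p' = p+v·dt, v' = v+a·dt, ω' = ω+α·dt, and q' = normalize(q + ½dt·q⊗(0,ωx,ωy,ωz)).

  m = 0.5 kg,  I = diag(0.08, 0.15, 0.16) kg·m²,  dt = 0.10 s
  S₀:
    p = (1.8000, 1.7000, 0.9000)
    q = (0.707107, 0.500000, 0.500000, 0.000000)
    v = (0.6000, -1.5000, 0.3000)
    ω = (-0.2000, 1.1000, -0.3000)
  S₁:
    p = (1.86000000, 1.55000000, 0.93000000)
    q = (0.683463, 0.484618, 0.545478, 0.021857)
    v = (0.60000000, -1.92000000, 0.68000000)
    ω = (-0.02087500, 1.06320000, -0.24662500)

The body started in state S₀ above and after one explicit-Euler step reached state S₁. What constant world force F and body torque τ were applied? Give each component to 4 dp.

v₁ − v₀ = (0.00000000, -0.42000000, 0.38000000)
F = m·Δv/dt = (0.0000, -2.1000, 1.9000)
rate change Δω = (0.17912500, -0.03680000, 0.05337500)
ω₀×(Iω₀) = (-0.0033, -0.0048, -0.0154)
applied torque τ = (0.1400, -0.0600, 0.0700)

F = (0.0000, -2.1000, 1.9000)
τ = (0.1400, -0.0600, 0.0700)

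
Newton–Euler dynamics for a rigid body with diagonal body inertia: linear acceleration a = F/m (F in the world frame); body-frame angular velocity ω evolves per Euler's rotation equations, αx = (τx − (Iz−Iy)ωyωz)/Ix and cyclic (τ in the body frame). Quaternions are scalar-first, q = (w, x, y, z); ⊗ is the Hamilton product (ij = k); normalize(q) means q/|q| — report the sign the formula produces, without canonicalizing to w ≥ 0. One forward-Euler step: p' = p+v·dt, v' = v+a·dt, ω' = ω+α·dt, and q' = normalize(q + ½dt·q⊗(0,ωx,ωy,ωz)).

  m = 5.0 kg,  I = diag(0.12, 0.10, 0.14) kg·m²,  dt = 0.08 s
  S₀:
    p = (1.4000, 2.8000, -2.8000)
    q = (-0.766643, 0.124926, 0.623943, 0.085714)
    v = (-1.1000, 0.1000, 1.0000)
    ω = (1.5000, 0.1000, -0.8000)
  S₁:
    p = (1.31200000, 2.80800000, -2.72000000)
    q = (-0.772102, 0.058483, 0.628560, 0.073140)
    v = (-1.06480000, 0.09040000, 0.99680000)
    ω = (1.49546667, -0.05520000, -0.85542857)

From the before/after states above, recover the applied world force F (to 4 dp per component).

velocity change Δv = (0.03520000, -0.00960000, -0.00320000)
m·(v₁−v₀)/dt = (2.2000, -0.6000, -0.2000)

F = (2.2000, -0.6000, -0.2000)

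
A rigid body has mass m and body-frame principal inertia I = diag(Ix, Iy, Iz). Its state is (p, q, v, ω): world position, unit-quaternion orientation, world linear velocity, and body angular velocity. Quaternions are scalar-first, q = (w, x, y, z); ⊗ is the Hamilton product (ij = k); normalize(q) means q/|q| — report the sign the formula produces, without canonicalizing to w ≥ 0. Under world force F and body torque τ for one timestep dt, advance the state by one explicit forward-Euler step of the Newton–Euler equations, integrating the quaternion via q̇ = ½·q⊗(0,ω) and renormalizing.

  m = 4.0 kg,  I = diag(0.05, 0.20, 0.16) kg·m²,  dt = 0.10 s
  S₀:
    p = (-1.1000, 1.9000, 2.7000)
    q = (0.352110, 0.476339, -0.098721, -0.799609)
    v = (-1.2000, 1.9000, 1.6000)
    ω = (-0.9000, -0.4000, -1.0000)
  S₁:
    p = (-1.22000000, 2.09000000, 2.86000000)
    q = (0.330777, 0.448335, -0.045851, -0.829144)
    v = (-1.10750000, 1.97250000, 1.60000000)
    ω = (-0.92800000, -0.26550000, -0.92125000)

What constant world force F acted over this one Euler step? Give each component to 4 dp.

Δv = v₁−v₀ = (0.09250000, 0.07250000, 0.00000000)
applied force F = (3.7000, 2.9000, 0.0000)

F = (3.7000, 2.9000, 0.0000)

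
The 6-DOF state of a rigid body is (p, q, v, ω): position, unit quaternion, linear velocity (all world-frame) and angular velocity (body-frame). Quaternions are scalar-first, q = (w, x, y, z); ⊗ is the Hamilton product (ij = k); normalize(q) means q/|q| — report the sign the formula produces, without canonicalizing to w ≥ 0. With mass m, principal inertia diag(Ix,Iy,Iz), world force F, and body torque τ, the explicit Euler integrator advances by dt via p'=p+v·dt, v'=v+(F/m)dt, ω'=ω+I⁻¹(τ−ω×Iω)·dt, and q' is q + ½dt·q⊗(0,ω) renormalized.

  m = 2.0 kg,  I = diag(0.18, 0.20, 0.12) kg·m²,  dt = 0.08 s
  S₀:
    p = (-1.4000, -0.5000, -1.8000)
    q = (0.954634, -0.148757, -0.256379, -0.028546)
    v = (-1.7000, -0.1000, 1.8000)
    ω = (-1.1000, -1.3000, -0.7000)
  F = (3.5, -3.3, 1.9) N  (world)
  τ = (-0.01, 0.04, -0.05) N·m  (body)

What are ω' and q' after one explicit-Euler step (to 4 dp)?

ω' = (-1.0721, -1.3025, -0.7524)
q' = (0.9314, -0.1846, -0.3081, -0.0587)

gyro term ω×Iω = (-0.0728, 0.0462, 0.0286)
(τ − ω×Iω)/I = (0.3489, -0.0310, -0.6550)
ω + α·dt = (-1.0721, -1.3025, -0.7524)
Hamilton product q⊗(0,ω) = (-0.5169076, -0.9077419, -1.3137535, -0.7568766)
updated quaternion q' = (0.9314, -0.1846, -0.3081, -0.0587)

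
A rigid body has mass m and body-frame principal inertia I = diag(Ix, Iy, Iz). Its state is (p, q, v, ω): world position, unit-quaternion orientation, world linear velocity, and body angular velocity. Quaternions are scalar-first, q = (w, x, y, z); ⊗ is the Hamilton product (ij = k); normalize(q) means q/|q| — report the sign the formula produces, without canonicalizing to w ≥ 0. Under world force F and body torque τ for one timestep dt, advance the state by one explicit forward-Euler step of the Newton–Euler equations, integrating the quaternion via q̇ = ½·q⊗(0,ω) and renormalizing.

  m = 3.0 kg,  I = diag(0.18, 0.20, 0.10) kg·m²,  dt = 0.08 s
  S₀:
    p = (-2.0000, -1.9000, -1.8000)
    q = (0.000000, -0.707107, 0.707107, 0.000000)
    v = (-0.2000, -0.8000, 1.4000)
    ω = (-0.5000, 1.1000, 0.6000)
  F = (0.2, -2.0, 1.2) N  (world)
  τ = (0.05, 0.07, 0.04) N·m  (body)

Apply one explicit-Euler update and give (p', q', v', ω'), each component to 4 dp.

a = F/m = (0.0667, -0.6667, 0.4000)
p' = p + v·dt = (-2.0160, -1.9640, -1.6880)
new velocity v' = (-0.1947, -0.8533, 1.4320)
gyro term ω×Iω = (-0.0660, -0.0240, -0.0110)
(τ − ω×Iω)/I = (0.6444, 0.4700, 0.5100)
ω' = ω + α·dt = (-0.4484, 1.1376, 0.6408)
q⊗(0,ω) = (-1.1313712, 0.4242642, 0.4242642, -0.4242642)
q' = normalize(q + ½dt·q⊗(0,ω)) = (-0.0452, -0.6891, 0.7230, -0.0169)

p' = (-2.0160, -1.9640, -1.6880)
q' = (-0.0452, -0.6891, 0.7230, -0.0169)
v' = (-0.1947, -0.8533, 1.4320)
ω' = (-0.4484, 1.1376, 0.6408)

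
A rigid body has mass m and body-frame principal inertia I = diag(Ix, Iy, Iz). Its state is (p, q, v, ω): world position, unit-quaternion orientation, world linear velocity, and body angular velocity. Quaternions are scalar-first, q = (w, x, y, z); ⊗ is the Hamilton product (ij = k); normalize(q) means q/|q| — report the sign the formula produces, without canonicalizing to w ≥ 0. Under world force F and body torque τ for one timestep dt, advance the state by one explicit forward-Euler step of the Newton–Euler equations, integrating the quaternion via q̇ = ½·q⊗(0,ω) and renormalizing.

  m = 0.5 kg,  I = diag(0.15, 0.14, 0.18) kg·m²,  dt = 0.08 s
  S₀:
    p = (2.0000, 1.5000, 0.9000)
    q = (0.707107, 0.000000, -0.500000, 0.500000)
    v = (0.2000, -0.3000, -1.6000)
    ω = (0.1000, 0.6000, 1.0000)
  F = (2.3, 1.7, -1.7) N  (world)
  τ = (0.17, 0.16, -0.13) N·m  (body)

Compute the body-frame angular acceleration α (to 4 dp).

α = (0.9733, 1.1643, -0.7189)

ω×(Iω) gyroscopic = (0.0240, -0.0030, -0.0006)
(τ − ω×Iω)/I = (0.9733, 1.1643, -0.7189)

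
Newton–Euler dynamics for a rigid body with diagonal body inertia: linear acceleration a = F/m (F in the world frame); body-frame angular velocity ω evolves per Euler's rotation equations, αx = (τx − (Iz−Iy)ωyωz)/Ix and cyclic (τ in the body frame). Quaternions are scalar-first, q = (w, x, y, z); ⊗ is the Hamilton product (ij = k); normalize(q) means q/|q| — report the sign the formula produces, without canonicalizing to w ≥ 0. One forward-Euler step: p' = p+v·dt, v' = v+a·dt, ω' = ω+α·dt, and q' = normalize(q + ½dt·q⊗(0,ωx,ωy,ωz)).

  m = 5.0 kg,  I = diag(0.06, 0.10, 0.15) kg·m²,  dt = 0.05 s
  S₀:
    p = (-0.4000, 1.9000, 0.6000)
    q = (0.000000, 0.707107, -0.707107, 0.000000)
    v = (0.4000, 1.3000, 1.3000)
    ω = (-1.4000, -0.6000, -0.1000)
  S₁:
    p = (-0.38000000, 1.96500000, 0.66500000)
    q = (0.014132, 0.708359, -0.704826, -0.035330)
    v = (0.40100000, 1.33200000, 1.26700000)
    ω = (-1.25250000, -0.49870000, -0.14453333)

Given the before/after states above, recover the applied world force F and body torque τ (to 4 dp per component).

F = (0.1000, 3.2000, -3.3000)
τ = (0.1800, 0.1900, -0.1000)

velocity change Δv = (0.00100000, 0.03200000, -0.03300000)
F = m·Δv/dt = (0.1000, 3.2000, -3.3000)
rate change Δω = (0.14750000, 0.10130000, -0.04453333)
ω₀×(Iω₀) = (0.0030, -0.0126, 0.0336)
I·α + gyro = (0.1800, 0.1900, -0.1000)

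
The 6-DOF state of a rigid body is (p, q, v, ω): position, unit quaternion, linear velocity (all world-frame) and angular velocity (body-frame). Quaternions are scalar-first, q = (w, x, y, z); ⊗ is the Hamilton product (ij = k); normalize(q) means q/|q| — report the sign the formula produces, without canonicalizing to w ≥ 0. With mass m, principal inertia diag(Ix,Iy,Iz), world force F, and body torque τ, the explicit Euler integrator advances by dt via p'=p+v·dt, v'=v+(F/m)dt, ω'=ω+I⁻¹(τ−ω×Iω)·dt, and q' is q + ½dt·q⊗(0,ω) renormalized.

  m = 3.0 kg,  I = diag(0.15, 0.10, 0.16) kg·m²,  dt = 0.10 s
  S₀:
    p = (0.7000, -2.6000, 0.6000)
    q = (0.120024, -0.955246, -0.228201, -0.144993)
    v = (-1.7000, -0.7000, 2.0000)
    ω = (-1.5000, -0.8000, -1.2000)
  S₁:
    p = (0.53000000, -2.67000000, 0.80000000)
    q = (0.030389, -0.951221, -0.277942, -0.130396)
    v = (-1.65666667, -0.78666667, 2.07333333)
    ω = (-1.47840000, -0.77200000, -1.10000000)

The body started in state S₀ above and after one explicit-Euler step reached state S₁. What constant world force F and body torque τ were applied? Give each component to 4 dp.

F = (1.3000, -2.6000, 2.2000)
τ = (0.0900, 0.0100, 0.1000)

v₁ − v₀ = (0.04333333, -0.08666667, 0.07333333)
applied force F = (1.3000, -2.6000, 2.2000)
Δω = ω₁−ω₀ = (0.02160000, 0.02800000, 0.10000000)
precession coupling = (0.0576, -0.0180, -0.0600)
applied torque τ = (0.0900, 0.0100, 0.1000)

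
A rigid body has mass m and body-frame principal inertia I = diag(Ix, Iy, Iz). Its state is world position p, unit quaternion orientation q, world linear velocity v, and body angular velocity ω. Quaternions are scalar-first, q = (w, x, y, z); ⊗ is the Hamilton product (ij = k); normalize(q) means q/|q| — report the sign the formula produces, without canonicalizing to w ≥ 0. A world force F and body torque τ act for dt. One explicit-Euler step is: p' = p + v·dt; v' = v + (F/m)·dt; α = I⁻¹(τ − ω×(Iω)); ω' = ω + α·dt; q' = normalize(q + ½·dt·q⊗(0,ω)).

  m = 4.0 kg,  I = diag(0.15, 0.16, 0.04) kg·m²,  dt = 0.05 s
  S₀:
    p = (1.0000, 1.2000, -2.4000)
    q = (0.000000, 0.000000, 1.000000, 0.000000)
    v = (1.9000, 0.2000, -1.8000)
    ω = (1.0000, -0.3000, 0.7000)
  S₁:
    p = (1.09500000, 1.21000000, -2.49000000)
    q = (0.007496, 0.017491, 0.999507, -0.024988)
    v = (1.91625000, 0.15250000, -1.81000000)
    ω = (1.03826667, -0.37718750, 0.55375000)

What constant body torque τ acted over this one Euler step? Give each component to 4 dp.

τ = (0.1400, -0.1700, -0.1200)

Δω = ω₁−ω₀ = (0.03826667, -0.07718750, -0.14625000)
precession coupling = (0.0252, 0.0770, -0.0030)
applied torque τ = (0.1400, -0.1700, -0.1200)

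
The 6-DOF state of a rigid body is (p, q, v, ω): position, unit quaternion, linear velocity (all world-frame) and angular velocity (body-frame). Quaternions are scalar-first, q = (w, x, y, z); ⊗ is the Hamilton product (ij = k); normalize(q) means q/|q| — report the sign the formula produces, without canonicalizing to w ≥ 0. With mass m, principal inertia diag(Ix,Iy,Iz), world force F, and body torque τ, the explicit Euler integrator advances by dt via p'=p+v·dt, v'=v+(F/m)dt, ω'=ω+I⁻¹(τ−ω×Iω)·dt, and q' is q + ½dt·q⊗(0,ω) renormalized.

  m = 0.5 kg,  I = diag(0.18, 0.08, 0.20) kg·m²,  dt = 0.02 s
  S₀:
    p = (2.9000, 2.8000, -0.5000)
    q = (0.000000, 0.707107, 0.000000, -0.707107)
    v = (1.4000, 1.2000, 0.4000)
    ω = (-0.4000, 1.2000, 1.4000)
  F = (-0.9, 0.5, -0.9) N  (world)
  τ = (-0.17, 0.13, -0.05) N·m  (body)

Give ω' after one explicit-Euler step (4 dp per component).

ω' = (-0.4413, 1.2297, 1.3902)

gyro term ω×Iω = (0.2016, 0.0112, 0.0480)
angular accel α = (-2.0644, 1.4850, -0.4900)
ω' = ω + α·dt = (-0.4413, 1.2297, 1.3902)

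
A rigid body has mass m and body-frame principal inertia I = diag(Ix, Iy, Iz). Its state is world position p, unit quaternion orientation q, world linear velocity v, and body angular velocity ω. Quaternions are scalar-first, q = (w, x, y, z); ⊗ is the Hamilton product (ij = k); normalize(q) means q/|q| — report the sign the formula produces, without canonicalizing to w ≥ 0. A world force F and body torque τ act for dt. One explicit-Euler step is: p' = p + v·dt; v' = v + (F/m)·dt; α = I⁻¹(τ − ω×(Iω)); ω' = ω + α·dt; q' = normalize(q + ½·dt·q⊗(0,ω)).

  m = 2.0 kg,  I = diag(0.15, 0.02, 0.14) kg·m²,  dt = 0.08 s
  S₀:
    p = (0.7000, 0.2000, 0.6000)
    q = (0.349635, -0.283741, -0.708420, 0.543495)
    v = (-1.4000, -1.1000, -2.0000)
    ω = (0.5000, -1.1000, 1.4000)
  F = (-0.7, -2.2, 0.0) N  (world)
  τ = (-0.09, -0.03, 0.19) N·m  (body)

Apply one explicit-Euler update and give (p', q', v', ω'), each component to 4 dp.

new position p' = (0.5880, 0.1120, 0.4400)
new velocity v' = (-1.4280, -1.1880, -2.0000)
gyro term ω×Iω = (-0.1848, 0.0070, 0.0715)
angular accel α = (0.6320, -1.8500, 0.8464)
ω + α·dt = (0.5506, -1.2480, 1.4677)
q⊗(0,ω) = (-1.3982845, -0.2191260, 0.2843864, 1.1558141)
q + ½dt·q⊗(0,ω), renormalized = (0.2929, -0.2917, -0.6951, 0.5881)

p' = (0.5880, 0.1120, 0.4400)
q' = (0.2929, -0.2917, -0.6951, 0.5881)
v' = (-1.4280, -1.1880, -2.0000)
ω' = (0.5506, -1.2480, 1.4677)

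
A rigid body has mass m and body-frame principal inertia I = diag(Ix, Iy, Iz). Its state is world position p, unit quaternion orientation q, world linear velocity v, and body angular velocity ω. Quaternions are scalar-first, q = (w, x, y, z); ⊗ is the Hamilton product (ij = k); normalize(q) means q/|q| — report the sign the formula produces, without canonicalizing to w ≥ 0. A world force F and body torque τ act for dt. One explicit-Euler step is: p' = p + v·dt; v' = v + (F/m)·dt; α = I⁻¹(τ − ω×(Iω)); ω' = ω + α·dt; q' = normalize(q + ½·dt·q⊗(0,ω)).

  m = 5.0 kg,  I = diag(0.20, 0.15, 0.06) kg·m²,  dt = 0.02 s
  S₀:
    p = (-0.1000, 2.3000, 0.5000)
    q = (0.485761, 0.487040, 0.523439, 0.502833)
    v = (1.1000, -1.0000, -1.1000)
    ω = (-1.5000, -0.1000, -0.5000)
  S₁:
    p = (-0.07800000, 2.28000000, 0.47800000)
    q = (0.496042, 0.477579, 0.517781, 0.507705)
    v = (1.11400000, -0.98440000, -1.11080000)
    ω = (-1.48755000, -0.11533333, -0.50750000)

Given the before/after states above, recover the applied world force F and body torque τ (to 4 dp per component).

Δω = ω₁−ω₀ = (0.01245000, -0.01533333, -0.00750000)
ω₀×(Iω₀) = (-0.0045, 0.1050, -0.0075)
τ = I·(Δω/dt) + ω₀×(Iω₀) = (0.1200, -0.0100, -0.0300)
Δv = v₁−v₀ = (0.01400000, 0.01560000, -0.01080000)
applied force F = (3.5000, 3.9000, -2.7000)

F = (3.5000, 3.9000, -2.7000)
τ = (0.1200, -0.0100, -0.0300)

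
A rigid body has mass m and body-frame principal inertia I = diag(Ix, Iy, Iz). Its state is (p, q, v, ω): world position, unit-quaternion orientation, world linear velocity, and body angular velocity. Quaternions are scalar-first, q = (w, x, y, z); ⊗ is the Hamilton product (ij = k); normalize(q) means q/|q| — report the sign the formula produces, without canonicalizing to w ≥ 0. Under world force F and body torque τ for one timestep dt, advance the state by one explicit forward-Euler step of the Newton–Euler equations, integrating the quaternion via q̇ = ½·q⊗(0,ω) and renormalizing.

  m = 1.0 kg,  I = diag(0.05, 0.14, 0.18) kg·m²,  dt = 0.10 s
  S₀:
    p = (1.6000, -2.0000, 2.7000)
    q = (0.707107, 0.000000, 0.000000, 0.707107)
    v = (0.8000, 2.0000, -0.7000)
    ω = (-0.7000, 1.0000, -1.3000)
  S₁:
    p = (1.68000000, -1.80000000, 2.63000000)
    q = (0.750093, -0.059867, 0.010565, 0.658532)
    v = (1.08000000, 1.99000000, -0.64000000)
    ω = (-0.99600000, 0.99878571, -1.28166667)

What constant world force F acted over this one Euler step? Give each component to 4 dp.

F = (2.8000, -0.1000, 0.6000)

v₁ − v₀ = (0.28000000, -0.01000000, 0.06000000)
m·(v₁−v₀)/dt = (2.8000, -0.1000, 0.6000)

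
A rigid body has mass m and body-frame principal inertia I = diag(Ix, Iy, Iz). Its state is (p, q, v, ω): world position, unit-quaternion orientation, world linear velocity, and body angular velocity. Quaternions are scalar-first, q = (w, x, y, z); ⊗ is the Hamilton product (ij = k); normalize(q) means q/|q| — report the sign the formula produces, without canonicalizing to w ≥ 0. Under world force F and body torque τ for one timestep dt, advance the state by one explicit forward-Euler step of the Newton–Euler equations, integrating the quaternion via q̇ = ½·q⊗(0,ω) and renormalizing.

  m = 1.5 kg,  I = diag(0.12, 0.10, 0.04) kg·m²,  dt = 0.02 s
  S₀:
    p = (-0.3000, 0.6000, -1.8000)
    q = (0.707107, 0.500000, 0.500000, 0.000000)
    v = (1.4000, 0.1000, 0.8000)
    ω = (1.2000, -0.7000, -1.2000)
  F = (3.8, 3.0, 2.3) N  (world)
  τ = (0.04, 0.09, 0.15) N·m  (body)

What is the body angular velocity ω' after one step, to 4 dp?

ω×(Iω) gyroscopic = (-0.0504, -0.1152, 0.0168)
angular accel α = (0.7533, 2.0520, 3.3300)
ω + α·dt = (1.2151, -0.6590, -1.1334)

ω' = (1.2151, -0.6590, -1.1334)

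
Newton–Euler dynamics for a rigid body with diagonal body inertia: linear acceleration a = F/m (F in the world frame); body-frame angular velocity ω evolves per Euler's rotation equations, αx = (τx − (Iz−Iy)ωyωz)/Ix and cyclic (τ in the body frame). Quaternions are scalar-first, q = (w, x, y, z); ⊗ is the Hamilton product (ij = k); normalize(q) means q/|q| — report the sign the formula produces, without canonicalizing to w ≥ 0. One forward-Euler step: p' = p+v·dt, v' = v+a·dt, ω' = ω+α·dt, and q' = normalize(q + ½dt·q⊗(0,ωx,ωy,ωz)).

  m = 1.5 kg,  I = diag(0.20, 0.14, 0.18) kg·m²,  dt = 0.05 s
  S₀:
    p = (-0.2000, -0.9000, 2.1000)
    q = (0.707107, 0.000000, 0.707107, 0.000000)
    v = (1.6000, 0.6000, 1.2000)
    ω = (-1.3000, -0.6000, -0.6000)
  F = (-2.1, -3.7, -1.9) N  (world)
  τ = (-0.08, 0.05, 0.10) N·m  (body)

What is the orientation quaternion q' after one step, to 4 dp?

Hamilton product q⊗(0,ω) = (0.4242642, -1.3435033, -0.4242642, 0.4949749)
q' = normalize(q + ½dt·q⊗(0,ω)) = (0.7172, -0.0336, 0.6960, 0.0124)

q' = (0.7172, -0.0336, 0.6960, 0.0124)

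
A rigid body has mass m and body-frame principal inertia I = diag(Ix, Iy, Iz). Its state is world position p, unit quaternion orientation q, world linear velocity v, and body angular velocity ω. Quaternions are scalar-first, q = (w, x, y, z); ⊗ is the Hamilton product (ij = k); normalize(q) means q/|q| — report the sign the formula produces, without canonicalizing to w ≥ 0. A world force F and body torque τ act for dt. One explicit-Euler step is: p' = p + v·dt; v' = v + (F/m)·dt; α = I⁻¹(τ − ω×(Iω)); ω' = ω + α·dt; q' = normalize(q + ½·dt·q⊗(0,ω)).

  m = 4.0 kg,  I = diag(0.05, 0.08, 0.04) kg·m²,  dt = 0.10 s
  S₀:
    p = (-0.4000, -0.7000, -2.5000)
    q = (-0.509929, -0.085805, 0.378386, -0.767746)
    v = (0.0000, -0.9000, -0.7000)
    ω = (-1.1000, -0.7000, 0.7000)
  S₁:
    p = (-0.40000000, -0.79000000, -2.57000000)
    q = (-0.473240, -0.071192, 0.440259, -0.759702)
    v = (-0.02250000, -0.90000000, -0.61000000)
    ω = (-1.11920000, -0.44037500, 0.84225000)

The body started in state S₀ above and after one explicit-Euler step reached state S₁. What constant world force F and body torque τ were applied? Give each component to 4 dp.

F = (-0.9000, 0.0000, 3.6000)
τ = (0.0100, 0.2000, 0.0800)

Δω = ω₁−ω₀ = (-0.01920000, 0.25962500, 0.14225000)
precession coupling = (0.0196, -0.0077, 0.0231)
I·α + gyro = (0.0100, 0.2000, 0.0800)
Δv = v₁−v₀ = (-0.02250000, 0.00000000, 0.09000000)
m·(v₁−v₀)/dt = (-0.9000, 0.0000, 3.6000)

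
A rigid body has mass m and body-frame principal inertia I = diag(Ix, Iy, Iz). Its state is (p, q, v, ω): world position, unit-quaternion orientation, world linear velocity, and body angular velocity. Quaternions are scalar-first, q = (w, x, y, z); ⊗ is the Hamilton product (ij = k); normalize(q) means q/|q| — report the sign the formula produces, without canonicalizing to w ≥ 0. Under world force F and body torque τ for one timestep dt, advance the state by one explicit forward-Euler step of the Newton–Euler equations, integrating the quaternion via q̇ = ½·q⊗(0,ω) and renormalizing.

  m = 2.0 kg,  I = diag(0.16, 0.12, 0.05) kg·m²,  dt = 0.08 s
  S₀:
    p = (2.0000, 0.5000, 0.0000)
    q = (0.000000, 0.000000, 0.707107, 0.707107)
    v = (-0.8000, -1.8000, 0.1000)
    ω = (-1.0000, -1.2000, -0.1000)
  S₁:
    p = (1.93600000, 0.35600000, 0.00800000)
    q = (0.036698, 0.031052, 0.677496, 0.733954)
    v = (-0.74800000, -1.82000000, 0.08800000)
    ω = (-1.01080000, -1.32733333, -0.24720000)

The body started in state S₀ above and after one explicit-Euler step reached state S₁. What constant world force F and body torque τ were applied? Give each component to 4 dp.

F = (1.3000, -0.5000, -0.3000)
τ = (-0.0300, -0.1800, -0.1400)

v₁ − v₀ = (0.05200000, -0.02000000, -0.01200000)
m·(v₁−v₀)/dt = (1.3000, -0.5000, -0.3000)
Δω = ω₁−ω₀ = (-0.01080000, -0.12733333, -0.14720000)
ω₀×(Iω₀) = (-0.0084, 0.0110, -0.0480)
I·α + gyro = (-0.0300, -0.1800, -0.1400)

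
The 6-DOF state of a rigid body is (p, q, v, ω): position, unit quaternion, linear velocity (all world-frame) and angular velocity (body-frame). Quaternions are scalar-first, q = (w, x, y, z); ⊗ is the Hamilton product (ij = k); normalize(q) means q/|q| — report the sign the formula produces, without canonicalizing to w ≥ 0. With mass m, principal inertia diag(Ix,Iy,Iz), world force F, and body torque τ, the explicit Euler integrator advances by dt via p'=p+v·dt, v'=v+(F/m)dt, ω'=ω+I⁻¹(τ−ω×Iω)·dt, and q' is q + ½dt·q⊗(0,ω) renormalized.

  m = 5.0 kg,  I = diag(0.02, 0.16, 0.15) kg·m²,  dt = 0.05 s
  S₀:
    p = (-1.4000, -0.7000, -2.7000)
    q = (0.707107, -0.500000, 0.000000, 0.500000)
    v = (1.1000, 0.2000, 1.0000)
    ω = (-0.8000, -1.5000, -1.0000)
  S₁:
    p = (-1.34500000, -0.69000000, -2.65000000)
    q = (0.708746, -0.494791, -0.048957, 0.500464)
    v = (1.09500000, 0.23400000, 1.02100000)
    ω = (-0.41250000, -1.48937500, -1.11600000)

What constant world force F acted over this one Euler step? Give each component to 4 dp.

F = (-0.5000, 3.4000, 2.1000)

v₁ − v₀ = (-0.00500000, 0.03400000, 0.02100000)
m·(v₁−v₀)/dt = (-0.5000, 3.4000, 2.1000)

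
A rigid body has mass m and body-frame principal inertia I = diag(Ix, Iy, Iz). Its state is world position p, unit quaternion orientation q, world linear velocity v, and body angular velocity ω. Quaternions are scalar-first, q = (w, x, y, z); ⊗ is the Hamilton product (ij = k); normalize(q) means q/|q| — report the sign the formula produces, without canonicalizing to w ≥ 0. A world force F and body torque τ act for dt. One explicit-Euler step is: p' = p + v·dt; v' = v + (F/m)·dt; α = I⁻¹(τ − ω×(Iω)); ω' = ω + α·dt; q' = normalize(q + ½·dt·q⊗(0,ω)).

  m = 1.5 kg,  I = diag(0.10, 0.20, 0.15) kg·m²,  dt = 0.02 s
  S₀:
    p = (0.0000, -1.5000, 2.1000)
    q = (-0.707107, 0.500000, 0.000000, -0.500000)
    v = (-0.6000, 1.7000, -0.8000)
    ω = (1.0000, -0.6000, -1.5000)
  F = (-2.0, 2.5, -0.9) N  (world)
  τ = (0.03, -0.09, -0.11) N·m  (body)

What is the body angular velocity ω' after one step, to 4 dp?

ω×(Iω) gyroscopic = (-0.0450, 0.0750, -0.0600)
α = I⁻¹(τ − ω×Iω) = (0.7500, -0.8250, -0.3333)
ω' = ω + α·dt = (1.0150, -0.6165, -1.5067)

ω' = (1.0150, -0.6165, -1.5067)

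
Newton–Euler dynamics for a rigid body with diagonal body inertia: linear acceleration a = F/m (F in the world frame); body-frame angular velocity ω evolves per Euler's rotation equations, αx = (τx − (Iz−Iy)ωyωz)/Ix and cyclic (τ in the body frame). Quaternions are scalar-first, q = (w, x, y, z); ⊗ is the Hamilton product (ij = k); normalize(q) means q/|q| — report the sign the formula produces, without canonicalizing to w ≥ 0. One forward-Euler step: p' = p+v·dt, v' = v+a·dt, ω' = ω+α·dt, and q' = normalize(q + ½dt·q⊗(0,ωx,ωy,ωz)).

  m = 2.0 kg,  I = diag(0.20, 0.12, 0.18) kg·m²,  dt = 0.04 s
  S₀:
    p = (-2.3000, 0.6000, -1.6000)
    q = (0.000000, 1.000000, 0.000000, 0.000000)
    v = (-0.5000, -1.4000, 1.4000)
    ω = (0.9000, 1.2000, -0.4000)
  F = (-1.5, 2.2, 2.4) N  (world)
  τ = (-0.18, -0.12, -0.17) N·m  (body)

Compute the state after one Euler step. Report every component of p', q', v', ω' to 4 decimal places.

linear accel F/m = (-0.7500, 1.1000, 1.2000)
new position p' = (-2.3200, 0.5440, -1.5440)
v + (F/m)dt = (-0.5300, -1.3560, 1.4480)
precession coupling ω×(Iω) = (-0.0288, -0.0072, -0.0864)
angular accel α = (-0.7560, -0.9400, -0.4644)
ω' = ω + α·dt = (0.8698, 1.1624, -0.4186)
q⊗(0,ω) = (-0.9000000, 0.0000000, 0.4000000, 1.2000000)
updated quaternion q' = (-0.0180, 0.9995, 0.0080, 0.0240)

p' = (-2.3200, 0.5440, -1.5440)
q' = (-0.0180, 0.9995, 0.0080, 0.0240)
v' = (-0.5300, -1.3560, 1.4480)
ω' = (0.8698, 1.1624, -0.4186)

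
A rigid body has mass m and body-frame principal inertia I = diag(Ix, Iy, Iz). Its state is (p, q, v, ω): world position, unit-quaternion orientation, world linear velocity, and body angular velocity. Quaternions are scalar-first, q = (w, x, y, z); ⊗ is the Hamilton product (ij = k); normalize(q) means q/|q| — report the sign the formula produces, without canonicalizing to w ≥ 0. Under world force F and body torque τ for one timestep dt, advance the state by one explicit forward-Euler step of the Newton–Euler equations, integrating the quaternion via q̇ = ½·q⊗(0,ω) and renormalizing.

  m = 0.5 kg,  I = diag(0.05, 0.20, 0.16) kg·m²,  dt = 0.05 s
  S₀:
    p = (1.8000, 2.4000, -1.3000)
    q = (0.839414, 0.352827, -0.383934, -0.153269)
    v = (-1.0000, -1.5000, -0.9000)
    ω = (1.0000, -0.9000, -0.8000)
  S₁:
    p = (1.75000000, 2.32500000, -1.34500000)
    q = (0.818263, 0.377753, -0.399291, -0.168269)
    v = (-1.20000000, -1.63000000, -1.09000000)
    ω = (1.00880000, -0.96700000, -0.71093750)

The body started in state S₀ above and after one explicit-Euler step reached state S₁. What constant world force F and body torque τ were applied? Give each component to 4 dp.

F = (-2.0000, -1.3000, -1.9000)
τ = (-0.0200, -0.1800, 0.1500)

ω₁ − ω₀ = (0.00880000, -0.06700000, 0.08906250)
ω₀×(Iω₀) = (-0.0288, 0.0880, -0.1350)
applied torque τ = (-0.0200, -0.1800, 0.1500)
velocity change Δv = (-0.20000000, -0.13000000, -0.19000000)
applied force F = (-2.0000, -1.3000, -1.9000)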